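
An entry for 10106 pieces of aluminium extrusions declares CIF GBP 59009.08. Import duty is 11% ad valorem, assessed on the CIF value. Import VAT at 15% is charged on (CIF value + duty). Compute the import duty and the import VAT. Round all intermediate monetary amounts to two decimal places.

Import duty: GBP 6491.00; import VAT: GBP 9825.01

Import duty = 59009.08 × 11% = 6491.00
VAT base = CIF + duty = 59009.08 + 6491.00 = 65500.08
Import VAT = 65500.08 × 15% = 9825.01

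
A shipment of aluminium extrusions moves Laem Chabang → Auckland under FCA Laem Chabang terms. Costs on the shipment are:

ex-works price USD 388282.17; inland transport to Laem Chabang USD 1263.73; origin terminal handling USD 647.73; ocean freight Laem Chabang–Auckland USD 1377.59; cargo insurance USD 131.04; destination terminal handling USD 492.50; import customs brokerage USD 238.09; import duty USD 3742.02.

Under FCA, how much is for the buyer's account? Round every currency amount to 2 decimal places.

FCA: the seller delivers export-cleared goods to the carrier; the buyer bears costs from that point.
Seller's account: goods 388282.17 + inland to port 1263.73 = 389545.90
Buyer's account: origin terminal 647.73 + freight 1377.59 + insurance 131.04 + destination terminal 492.50 + brokerage 238.09 + duty 3742.02 = 6628.97

Buyer's account: USD 6628.97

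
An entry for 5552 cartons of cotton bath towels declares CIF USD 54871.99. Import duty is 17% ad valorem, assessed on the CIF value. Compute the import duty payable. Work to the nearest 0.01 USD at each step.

Import duty: USD 9328.24

Import duty = 54871.99 × 17% = 9328.24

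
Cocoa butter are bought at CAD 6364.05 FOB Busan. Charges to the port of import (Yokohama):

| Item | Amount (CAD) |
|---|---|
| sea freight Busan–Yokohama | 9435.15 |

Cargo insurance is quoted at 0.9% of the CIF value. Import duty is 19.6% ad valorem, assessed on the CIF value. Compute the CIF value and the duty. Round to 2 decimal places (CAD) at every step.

CIF value: CAD 15942.68; import duty: CAD 3124.77

Let C be the CIF value. C = FOB price + freight + 0.9% × C
C − 0.9% × C = 6364.05 + 9435.15
0.991 × C = 15799.20
C = 15799.20 / 0.991 = 15942.68
Insurance premium = 0.9% × 15942.68 = 143.48
Import duty = 15942.68 × 19.6% = 3124.77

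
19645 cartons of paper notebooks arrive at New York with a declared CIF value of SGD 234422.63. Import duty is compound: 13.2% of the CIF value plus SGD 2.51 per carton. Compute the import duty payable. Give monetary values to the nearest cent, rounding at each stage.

Import duty: SGD 80252.74

Ad valorem component: 234422.63 × 13.2% = 30943.79
Specific component: 19645 × 2.51 = 49308.95
Import duty = 30943.79 + 49308.95 = 80252.74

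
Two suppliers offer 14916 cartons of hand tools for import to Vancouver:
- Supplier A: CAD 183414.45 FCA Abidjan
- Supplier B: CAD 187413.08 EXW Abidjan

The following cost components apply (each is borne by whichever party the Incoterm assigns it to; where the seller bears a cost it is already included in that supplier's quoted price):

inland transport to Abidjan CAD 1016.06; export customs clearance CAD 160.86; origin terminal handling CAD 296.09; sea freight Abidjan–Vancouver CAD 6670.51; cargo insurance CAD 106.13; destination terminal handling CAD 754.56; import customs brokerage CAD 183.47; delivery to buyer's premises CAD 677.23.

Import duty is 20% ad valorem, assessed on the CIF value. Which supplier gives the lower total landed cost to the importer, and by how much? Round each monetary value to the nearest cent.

Supplier A (FCA):
CIF value = FCA price + origin terminal + freight + insurance = 183414.45 + 296.09 + 6670.51 + 106.13 = 190487.18
Import duty = 190487.18 × 20% = 38097.44
Buyer bears (A): 296.09 + 6670.51 + 106.13 + 754.56 + 183.47 + 677.23 = 8687.99
Landed cost (A) = invoice 183414.45 + 8687.99 + duty 38097.44 = 230199.88
Supplier B (EXW):
CIF value = EXW price + inland to port + export clearance + origin terminal + freight + insurance = 187413.08 + 1016.06 + 160.86 + 296.09 + 6670.51 + 106.13 = 195662.73
Import duty = 195662.73 × 20% = 39132.55
Buyer bears (B): 1016.06 + 160.86 + 296.09 + 6670.51 + 106.13 + 754.56 + 183.47 + 677.23 = 9864.91
Landed cost (B) = invoice 187413.08 + 9864.91 + duty 39132.55 = 236410.54
Difference = |230199.88 − 236410.54| = 6210.66

Supplier A is cheaper by CAD 6210.66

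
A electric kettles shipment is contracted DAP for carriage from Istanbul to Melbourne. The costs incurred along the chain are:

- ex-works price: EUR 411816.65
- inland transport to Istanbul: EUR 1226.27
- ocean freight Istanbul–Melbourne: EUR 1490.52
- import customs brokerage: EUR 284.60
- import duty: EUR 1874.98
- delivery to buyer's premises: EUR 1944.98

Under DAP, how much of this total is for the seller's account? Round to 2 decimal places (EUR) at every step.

DAP: the seller bears all costs to the named destination except import duty and clearance.
Seller's account: goods 411816.65 + inland to port 1226.27 + freight 1490.52 + delivery 1944.98 = 416478.42
Buyer's account: brokerage 284.60 + duty 1874.98 = 2159.58

Seller's account: EUR 416478.42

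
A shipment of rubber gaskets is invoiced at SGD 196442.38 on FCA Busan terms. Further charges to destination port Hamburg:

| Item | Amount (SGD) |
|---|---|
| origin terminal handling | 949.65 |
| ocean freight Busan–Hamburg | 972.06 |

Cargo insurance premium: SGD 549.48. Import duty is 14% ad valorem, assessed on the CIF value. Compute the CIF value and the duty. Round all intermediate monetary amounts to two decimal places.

CIF value: SGD 198913.57; import duty: SGD 27847.90

CIF = FCA price + pre-shipment costs + freight + insurance
CIF = 196442.38 + 949.65 + 972.06 + 549.48 = 198913.57
Import duty = 198913.57 × 14% = 27847.90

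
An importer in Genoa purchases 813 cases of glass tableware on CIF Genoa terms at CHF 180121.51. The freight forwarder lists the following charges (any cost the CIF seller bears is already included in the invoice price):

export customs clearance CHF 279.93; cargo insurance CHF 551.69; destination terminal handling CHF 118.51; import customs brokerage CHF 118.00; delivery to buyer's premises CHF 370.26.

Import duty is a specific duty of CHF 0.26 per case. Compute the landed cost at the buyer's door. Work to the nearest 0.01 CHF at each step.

CIF: the seller pays costs through ocean freight and marine insurance to the destination port.
Already in the invoice (seller's account under CIF): export clearance, insurance — exclude.
The CIF price already equals the CIF value: 180121.51
Import duty = 813 × 0.26 = 211.38
Buyer bears: destination terminal 118.51 + brokerage 118.00 + delivery 370.26 + duty 211.38 = 818.15
Landed cost = invoice 180121.51 + 818.15 = 180939.66

Total landed cost: CHF 180939.66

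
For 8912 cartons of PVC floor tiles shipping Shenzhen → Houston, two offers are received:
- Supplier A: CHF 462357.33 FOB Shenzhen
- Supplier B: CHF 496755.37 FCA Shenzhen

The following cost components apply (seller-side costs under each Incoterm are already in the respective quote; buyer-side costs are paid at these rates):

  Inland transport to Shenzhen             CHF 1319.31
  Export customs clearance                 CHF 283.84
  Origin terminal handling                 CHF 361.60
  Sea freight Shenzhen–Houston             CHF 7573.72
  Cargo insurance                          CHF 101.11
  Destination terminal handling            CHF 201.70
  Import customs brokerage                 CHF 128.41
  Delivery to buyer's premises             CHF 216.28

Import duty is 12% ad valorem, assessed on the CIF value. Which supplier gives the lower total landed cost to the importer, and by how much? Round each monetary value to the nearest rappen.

Supplier A is cheaper by CHF 38930.80

Supplier A (FOB):
CIF value = FOB price + freight + insurance = 462357.33 + 7573.72 + 101.11 = 470032.16
Import duty = 470032.16 × 12% = 56403.86
Buyer bears (A): 7573.72 + 101.11 + 201.70 + 128.41 + 216.28 = 8221.22
Landed cost (A) = invoice 462357.33 + 8221.22 + duty 56403.86 = 526982.41
Supplier B (FCA):
CIF value = FCA price + origin terminal + freight + insurance = 496755.37 + 361.60 + 7573.72 + 101.11 = 504791.80
Import duty = 504791.80 × 12% = 60575.02
Buyer bears (B): 361.60 + 7573.72 + 101.11 + 201.70 + 128.41 + 216.28 = 8582.82
Landed cost (B) = invoice 496755.37 + 8582.82 + duty 60575.02 = 565913.21
Difference = |526982.41 − 565913.21| = 38930.80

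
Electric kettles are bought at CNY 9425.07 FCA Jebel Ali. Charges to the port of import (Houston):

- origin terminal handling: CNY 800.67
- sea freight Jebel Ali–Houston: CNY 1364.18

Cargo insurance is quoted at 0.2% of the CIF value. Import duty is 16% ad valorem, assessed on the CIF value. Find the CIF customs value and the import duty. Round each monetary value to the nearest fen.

Let C be the CIF value. C = FCA price + pre-shipment costs + freight + 0.2% × C
C − 0.2% × C = 9425.07 + 800.67 + 1364.18
0.998 × C = 11589.92
C = 11589.92 / 0.998 = 11613.15
Insurance premium = 0.2% × 11613.15 = 23.23
Import duty = 11613.15 × 16% = 1858.10

CIF value: CNY 11613.15; import duty: CNY 1858.10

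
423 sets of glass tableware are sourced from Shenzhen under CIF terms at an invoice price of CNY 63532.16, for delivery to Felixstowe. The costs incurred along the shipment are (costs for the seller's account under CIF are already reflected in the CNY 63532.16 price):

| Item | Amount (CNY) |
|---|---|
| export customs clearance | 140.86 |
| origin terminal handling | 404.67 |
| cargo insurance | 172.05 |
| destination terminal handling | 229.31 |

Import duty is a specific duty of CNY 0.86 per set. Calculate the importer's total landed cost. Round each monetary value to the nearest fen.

CIF: the seller pays costs through ocean freight and marine insurance to the destination port.
Already in the invoice (seller's account under CIF): export clearance, origin terminal, insurance — exclude.
The CIF price already equals the CIF value: 63532.16
Import duty = 423 × 0.86 = 363.78
Buyer bears: destination terminal 229.31 + duty 363.78 = 593.09
Landed cost = invoice 63532.16 + 593.09 = 64125.25

Total landed cost: CNY 64125.25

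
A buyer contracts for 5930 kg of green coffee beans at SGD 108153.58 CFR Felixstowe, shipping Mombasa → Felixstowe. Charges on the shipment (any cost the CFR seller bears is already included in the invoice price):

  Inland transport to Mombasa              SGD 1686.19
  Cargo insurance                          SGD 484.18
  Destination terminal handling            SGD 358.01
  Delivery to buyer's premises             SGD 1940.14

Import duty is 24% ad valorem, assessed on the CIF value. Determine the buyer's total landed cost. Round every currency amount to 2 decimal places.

Total landed cost: SGD 137008.97

CFR: the seller pays costs through ocean freight to the destination port, but not insurance.
Already in the invoice (seller's account under CFR): inland to port — exclude.
CIF value = CFR price + insurance = 108153.58 + 484.18 = 108637.76
Import duty = 108637.76 × 24% = 26073.06
Buyer bears: insurance 484.18 + destination terminal 358.01 + delivery 1940.14 + duty 26073.06 = 28855.39
Landed cost = invoice 108153.58 + 28855.39 = 137008.97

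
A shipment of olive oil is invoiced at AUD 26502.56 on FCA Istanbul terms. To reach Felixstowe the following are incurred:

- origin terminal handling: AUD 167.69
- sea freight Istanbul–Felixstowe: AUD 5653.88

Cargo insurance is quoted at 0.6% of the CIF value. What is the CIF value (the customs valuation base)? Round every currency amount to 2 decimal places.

CIF value: AUD 32519.25

Let C be the CIF value. C = FCA price + pre-shipment costs + freight + 0.6% × C
C − 0.6% × C = 26502.56 + 167.69 + 5653.88
0.994 × C = 32324.13
C = 32324.13 / 0.994 = 32519.25
Insurance premium = 0.6% × 32519.25 = 195.12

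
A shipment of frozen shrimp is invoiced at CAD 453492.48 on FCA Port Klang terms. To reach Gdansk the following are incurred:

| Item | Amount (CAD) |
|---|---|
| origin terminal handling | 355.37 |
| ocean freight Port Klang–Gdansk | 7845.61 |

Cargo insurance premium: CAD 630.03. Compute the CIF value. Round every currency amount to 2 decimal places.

CIF value: CAD 462323.49

CIF = FCA price + pre-shipment costs + freight + insurance
CIF = 453492.48 + 355.37 + 7845.61 + 630.03 = 462323.49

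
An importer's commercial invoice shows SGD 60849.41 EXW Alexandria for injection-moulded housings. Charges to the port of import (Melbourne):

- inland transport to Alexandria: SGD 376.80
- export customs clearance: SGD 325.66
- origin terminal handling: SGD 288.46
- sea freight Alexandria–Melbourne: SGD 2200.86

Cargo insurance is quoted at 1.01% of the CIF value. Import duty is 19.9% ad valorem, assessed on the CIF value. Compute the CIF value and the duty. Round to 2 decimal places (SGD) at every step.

Let C be the CIF value. C = EXW price + pre-shipment costs + freight + 1.01% × C
C − 1.01% × C = 60849.41 + 376.80 + 325.66 + 288.46 + 2200.86
0.9899 × C = 64041.19
C = 64041.19 / 0.9899 = 64694.61
Insurance premium = 1.01% × 64694.61 = 653.42
Import duty = 64694.61 × 19.9% = 12874.23

CIF value: SGD 64694.61; import duty: SGD 12874.23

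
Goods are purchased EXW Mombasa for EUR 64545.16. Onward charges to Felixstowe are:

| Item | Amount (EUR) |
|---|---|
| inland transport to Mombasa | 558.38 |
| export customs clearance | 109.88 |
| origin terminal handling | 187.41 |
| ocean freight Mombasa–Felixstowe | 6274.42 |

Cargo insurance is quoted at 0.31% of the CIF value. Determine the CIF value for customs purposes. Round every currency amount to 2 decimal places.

CIF value: EUR 71898.13

Let C be the CIF value. C = EXW price + pre-shipment costs + freight + 0.31% × C
C − 0.31% × C = 64545.16 + 558.38 + 109.88 + 187.41 + 6274.42
0.9969 × C = 71675.25
C = 71675.25 / 0.9969 = 71898.13
Insurance premium = 0.31% × 71898.13 = 222.88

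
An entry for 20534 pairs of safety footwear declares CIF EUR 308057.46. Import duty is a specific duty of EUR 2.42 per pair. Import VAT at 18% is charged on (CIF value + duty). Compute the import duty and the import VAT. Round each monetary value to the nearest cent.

Import duty: EUR 49692.28; import VAT: EUR 64394.95

Import duty = 20534 × 2.42 = 49692.28
VAT base = CIF + duty = 308057.46 + 49692.28 = 357749.74
Import VAT = 357749.74 × 18% = 64394.95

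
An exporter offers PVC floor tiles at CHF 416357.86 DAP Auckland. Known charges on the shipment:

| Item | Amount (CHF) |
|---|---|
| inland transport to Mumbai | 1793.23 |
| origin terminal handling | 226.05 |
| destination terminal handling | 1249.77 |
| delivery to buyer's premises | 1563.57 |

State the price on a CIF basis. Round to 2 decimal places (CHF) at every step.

Not relevant to the conversion: inland to port, origin terminal — on the seller under both DAP and CIF; already in the DAP price and stays in the CIF price.
From DAP to CIF, the seller no longer bears: destination terminal, delivery.
CIF price = 416357.86 − 1249.77 − 1563.57 = 413544.52

CIF price: CHF 413544.52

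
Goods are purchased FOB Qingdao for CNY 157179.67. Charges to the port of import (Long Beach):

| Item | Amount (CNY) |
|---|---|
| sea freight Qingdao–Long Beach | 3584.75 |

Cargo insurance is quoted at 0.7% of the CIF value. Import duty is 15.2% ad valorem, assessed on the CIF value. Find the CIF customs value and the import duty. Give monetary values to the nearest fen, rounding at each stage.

CIF value: CNY 161897.70; import duty: CNY 24608.45

Let C be the CIF value. C = FOB price + freight + 0.7% × C
C − 0.7% × C = 157179.67 + 3584.75
0.993 × C = 160764.42
C = 160764.42 / 0.993 = 161897.70
Insurance premium = 0.7% × 161897.70 = 1133.28
Import duty = 161897.70 × 15.2% = 24608.45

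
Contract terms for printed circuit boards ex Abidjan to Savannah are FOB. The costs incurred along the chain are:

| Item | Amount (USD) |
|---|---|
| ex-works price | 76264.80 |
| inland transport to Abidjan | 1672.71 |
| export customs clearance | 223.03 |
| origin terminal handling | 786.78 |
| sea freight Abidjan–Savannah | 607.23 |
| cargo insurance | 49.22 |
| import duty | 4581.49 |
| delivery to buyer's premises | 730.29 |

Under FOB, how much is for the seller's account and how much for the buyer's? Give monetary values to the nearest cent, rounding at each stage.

FOB: the seller bears costs until goods are on board at the origin port; the buyer bears freight, insurance and all costs thereafter.
Seller's account: goods 76264.80 + inland to port 1672.71 + export clearance 223.03 + origin terminal 786.78 = 78947.32
Buyer's account: freight 607.23 + insurance 49.22 + duty 4581.49 + delivery 730.29 = 5968.23

Seller: USD 78947.32; buyer: USD 5968.23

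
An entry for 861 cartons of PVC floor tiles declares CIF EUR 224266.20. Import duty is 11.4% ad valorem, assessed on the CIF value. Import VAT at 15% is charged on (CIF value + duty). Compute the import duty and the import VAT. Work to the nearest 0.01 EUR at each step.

Import duty: EUR 25566.35; import VAT: EUR 37474.88

Import duty = 224266.20 × 11.4% = 25566.35
VAT base = CIF + duty = 224266.20 + 25566.35 = 249832.55
Import VAT = 249832.55 × 15% = 37474.88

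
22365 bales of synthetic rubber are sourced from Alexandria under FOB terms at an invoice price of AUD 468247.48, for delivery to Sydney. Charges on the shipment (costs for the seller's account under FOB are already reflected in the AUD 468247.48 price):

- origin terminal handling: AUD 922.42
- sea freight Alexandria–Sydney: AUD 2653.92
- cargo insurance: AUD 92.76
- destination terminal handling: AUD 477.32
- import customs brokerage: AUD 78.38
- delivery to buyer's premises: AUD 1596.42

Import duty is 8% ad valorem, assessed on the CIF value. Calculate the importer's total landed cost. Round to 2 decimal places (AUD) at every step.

Total landed cost: AUD 510825.81

FOB: the seller bears costs until goods are on board at the origin port; the buyer bears freight, insurance and all costs thereafter.
Already in the invoice (seller's account under FOB): origin terminal — exclude.
CIF value = FOB price + freight + insurance = 468247.48 + 2653.92 + 92.76 = 470994.16
Import duty = 470994.16 × 8% = 37679.53
Buyer bears: freight 2653.92 + insurance 92.76 + destination terminal 477.32 + brokerage 78.38 + delivery 1596.42 + duty 37679.53 = 42578.33
Landed cost = invoice 468247.48 + 42578.33 = 510825.81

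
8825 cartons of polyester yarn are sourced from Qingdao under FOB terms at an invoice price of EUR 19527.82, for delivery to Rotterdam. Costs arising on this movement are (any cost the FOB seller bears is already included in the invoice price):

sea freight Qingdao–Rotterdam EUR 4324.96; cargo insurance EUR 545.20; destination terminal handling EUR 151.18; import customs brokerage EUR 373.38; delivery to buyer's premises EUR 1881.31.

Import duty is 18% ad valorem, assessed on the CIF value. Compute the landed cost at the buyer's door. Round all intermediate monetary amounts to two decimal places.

Total landed cost: EUR 31195.49

FOB: the seller bears costs until goods are on board at the origin port; the buyer bears freight, insurance and all costs thereafter.
CIF value = FOB price + freight + insurance = 19527.82 + 4324.96 + 545.20 = 24397.98
Import duty = 24397.98 × 18% = 4391.64
Buyer bears: freight 4324.96 + insurance 545.20 + destination terminal 151.18 + brokerage 373.38 + delivery 1881.31 + duty 4391.64 = 11667.67
Landed cost = invoice 19527.82 + 11667.67 = 31195.49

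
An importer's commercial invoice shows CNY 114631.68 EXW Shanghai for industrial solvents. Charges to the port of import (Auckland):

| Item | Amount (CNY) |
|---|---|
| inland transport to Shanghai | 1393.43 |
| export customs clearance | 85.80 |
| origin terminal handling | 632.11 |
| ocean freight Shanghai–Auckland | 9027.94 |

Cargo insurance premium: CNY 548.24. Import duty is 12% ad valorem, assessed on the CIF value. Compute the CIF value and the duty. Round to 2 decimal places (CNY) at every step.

CIF value: CNY 126319.20; import duty: CNY 15158.30

CIF = EXW price + pre-shipment costs + freight + insurance
CIF = 114631.68 + 1393.43 + 85.80 + 632.11 + 9027.94 + 548.24 = 126319.20
Import duty = 126319.20 × 12% = 15158.30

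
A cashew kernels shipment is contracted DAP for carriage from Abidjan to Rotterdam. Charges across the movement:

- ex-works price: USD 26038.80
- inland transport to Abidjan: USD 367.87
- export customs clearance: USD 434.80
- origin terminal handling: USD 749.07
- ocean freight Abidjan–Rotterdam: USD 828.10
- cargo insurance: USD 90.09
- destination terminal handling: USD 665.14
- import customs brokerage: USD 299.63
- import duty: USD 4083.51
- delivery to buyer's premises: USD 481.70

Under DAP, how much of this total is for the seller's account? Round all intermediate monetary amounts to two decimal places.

DAP: the seller bears all costs to the named destination except import duty and clearance.
Seller's account: goods 26038.80 + inland to port 367.87 + export clearance 434.80 + origin terminal 749.07 + freight 828.10 + insurance 90.09 + destination terminal 665.14 + delivery 481.70 = 29655.57
Buyer's account: brokerage 299.63 + duty 4083.51 = 4383.14

Seller's account: USD 29655.57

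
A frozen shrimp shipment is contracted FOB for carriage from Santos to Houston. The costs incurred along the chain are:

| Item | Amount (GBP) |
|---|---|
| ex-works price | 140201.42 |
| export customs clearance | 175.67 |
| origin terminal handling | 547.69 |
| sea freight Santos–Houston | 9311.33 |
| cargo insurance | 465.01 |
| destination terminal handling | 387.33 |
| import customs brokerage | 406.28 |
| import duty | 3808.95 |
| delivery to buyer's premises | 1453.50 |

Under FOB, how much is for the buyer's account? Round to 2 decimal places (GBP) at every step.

Buyer's account: GBP 15832.40

FOB: the seller bears costs until goods are on board at the origin port; the buyer bears freight, insurance and all costs thereafter.
Seller's account: goods 140201.42 + export clearance 175.67 + origin terminal 547.69 = 140924.78
Buyer's account: freight 9311.33 + insurance 465.01 + destination terminal 387.33 + brokerage 406.28 + duty 3808.95 + delivery 1453.50 = 15832.40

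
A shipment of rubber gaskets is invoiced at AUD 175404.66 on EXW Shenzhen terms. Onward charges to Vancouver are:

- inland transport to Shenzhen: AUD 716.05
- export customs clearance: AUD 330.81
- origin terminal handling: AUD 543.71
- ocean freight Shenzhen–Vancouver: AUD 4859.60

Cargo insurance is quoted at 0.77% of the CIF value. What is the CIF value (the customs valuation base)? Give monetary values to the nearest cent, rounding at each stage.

CIF value: AUD 183265.98

Let C be the CIF value. C = EXW price + pre-shipment costs + freight + 0.77% × C
C − 0.77% × C = 175404.66 + 716.05 + 330.81 + 543.71 + 4859.60
0.9923 × C = 181854.83
C = 181854.83 / 0.9923 = 183265.98
Insurance premium = 0.77% × 183265.98 = 1411.15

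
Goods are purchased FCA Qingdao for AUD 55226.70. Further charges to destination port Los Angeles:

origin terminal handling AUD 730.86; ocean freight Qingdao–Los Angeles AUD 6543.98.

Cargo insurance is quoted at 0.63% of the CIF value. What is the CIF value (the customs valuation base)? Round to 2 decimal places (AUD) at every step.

CIF value: AUD 62897.80

Let C be the CIF value. C = FCA price + pre-shipment costs + freight + 0.63% × C
C − 0.63% × C = 55226.70 + 730.86 + 6543.98
0.9937 × C = 62501.54
C = 62501.54 / 0.9937 = 62897.80
Insurance premium = 0.63% × 62897.80 = 396.26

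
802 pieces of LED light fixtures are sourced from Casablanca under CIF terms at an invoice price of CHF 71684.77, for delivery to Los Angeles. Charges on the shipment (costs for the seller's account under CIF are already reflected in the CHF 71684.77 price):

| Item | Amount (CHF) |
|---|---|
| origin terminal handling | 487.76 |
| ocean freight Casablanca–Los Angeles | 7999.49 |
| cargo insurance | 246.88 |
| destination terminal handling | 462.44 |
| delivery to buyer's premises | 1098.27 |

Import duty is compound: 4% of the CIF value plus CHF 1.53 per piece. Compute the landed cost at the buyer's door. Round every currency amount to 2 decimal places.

CIF: the seller pays costs through ocean freight and marine insurance to the destination port.
Already in the invoice (seller's account under CIF): origin terminal, freight, insurance — exclude.
The CIF price already equals the CIF value: 71684.77
Ad valorem component: 71684.77 × 4% = 2867.39
Specific component: 802 × 1.53 = 1227.06
Import duty = 2867.39 + 1227.06 = 4094.45
Buyer bears: destination terminal 462.44 + delivery 1098.27 + duty 4094.45 = 5655.16
Landed cost = invoice 71684.77 + 5655.16 = 77339.93

Total landed cost: CHF 77339.93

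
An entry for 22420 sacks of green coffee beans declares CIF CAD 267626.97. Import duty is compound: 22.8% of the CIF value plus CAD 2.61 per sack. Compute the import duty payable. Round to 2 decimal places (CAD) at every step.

Ad valorem component: 267626.97 × 22.8% = 61018.95
Specific component: 22420 × 2.61 = 58516.20
Import duty = 61018.95 + 58516.20 = 119535.15

Import duty: CAD 119535.15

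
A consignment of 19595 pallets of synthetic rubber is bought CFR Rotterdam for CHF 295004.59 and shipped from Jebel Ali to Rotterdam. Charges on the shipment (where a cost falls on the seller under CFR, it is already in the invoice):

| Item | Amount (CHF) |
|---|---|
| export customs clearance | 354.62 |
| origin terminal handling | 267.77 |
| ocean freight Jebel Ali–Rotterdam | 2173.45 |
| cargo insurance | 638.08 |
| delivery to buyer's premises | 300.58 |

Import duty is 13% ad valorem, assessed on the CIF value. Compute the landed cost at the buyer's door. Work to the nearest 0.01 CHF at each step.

Total landed cost: CHF 334376.80

CFR: the seller pays costs through ocean freight to the destination port, but not insurance.
Already in the invoice (seller's account under CFR): export clearance, origin terminal, freight — exclude.
CIF value = CFR price + insurance = 295004.59 + 638.08 = 295642.67
Import duty = 295642.67 × 13% = 38433.55
Buyer bears: insurance 638.08 + delivery 300.58 + duty 38433.55 = 39372.21
Landed cost = invoice 295004.59 + 39372.21 = 334376.80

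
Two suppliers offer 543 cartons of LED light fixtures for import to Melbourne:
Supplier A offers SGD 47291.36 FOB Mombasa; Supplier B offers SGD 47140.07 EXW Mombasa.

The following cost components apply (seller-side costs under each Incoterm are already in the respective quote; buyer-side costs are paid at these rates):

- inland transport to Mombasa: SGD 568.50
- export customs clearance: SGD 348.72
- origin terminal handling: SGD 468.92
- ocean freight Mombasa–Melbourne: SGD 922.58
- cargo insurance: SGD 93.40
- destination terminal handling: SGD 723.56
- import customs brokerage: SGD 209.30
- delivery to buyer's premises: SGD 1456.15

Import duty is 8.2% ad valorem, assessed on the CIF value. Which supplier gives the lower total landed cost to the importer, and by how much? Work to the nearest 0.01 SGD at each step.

Supplier A is cheaper by SGD 1336.11

Supplier A (FOB):
CIF value = FOB price + freight + insurance = 47291.36 + 922.58 + 93.40 = 48307.34
Import duty = 48307.34 × 8.2% = 3961.20
Buyer bears (A): 922.58 + 93.40 + 723.56 + 209.30 + 1456.15 = 3404.99
Landed cost (A) = invoice 47291.36 + 3404.99 + duty 3961.20 = 54657.55
Supplier B (EXW):
CIF value = EXW price + inland to port + export clearance + origin terminal + freight + insurance = 47140.07 + 568.50 + 348.72 + 468.92 + 922.58 + 93.40 = 49542.19
Import duty = 49542.19 × 8.2% = 4062.46
Buyer bears (B): 568.50 + 348.72 + 468.92 + 922.58 + 93.40 + 723.56 + 209.30 + 1456.15 = 4791.13
Landed cost (B) = invoice 47140.07 + 4791.13 + duty 4062.46 = 55993.66
Difference = |54657.55 − 55993.66| = 1336.11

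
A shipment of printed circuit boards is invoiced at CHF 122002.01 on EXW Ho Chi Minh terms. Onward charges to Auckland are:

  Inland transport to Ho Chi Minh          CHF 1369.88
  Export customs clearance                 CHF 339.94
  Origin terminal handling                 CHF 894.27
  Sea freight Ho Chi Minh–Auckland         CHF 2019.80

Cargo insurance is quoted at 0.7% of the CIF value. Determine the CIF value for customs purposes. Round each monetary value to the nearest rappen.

Let C be the CIF value. C = EXW price + pre-shipment costs + freight + 0.7% × C
C − 0.7% × C = 122002.01 + 1369.88 + 339.94 + 894.27 + 2019.80
0.993 × C = 126625.90
C = 126625.90 / 0.993 = 127518.53
Insurance premium = 0.7% × 127518.53 = 892.63

CIF value: CHF 127518.53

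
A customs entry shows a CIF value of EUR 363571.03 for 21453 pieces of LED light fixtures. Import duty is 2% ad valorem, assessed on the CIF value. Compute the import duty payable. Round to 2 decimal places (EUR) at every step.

Import duty: EUR 7271.42

Import duty = 363571.03 × 2% = 7271.42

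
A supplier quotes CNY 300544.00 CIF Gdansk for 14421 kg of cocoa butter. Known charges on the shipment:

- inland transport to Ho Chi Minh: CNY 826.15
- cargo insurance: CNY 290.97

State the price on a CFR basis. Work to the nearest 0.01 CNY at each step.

Not relevant to the conversion: inland to port — on the seller under both CIF and CFR; already in the CIF price and stays in the CFR price.
From CIF to CFR, the seller no longer bears: insurance.
CFR price = 300544.00 − 290.97 = 300253.03

CFR price: CNY 300253.03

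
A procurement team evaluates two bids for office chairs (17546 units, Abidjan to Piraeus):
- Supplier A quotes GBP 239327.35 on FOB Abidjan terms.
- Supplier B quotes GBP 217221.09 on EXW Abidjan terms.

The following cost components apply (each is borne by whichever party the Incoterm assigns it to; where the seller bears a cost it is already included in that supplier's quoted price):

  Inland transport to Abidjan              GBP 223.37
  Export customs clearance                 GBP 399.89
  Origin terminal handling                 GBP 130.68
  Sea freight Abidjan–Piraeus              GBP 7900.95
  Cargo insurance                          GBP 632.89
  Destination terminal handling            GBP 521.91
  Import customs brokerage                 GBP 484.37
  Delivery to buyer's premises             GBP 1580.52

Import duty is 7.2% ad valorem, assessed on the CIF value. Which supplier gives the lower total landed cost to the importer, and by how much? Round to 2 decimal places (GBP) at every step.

Supplier A (FOB):
CIF value = FOB price + freight + insurance = 239327.35 + 7900.95 + 632.89 = 247861.19
Import duty = 247861.19 × 7.2% = 17846.01
Buyer bears (A): 7900.95 + 632.89 + 521.91 + 484.37 + 1580.52 = 11120.64
Landed cost (A) = invoice 239327.35 + 11120.64 + duty 17846.01 = 268294.00
Supplier B (EXW):
CIF value = EXW price + inland to port + export clearance + origin terminal + freight + insurance = 217221.09 + 223.37 + 399.89 + 130.68 + 7900.95 + 632.89 = 226508.87
Import duty = 226508.87 × 7.2% = 16308.64
Buyer bears (B): 223.37 + 399.89 + 130.68 + 7900.95 + 632.89 + 521.91 + 484.37 + 1580.52 = 11874.58
Landed cost (B) = invoice 217221.09 + 11874.58 + duty 16308.64 = 245404.31
Difference = |268294.00 − 245404.31| = 22889.69

Supplier B is cheaper by GBP 22889.69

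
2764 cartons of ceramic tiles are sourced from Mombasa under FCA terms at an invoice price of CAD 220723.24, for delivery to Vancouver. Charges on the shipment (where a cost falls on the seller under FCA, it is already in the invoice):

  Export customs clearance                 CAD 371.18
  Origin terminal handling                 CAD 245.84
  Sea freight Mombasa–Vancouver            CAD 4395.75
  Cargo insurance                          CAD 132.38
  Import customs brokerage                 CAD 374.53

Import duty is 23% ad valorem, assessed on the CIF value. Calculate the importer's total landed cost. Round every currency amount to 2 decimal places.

Total landed cost: CAD 277736.10

FCA: the seller delivers export-cleared goods to the carrier; the buyer bears costs from that point.
Already in the invoice (seller's account under FCA): export clearance — exclude.
CIF value = FCA price + origin terminal + freight + insurance = 220723.24 + 245.84 + 4395.75 + 132.38 = 225497.21
Import duty = 225497.21 × 23% = 51864.36
Buyer bears: origin terminal 245.84 + freight 4395.75 + insurance 132.38 + brokerage 374.53 + duty 51864.36 = 57012.86
Landed cost = invoice 220723.24 + 57012.86 = 277736.10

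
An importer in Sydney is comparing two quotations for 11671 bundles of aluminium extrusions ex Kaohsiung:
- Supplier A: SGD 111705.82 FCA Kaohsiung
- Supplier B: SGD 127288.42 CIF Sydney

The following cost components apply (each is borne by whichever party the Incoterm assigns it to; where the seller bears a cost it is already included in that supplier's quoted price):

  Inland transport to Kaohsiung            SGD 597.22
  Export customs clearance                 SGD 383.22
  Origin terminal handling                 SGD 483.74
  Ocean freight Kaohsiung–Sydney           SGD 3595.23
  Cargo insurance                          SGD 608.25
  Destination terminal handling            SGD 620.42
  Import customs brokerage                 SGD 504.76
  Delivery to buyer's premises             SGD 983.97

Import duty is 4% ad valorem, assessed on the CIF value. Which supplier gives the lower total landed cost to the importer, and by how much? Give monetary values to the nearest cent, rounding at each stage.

Supplier A is cheaper by SGD 11331.20

Supplier A (FCA):
CIF value = FCA price + origin terminal + freight + insurance = 111705.82 + 483.74 + 3595.23 + 608.25 = 116393.04
Import duty = 116393.04 × 4% = 4655.72
Buyer bears (A): 483.74 + 3595.23 + 608.25 + 620.42 + 504.76 + 983.97 = 6796.37
Landed cost (A) = invoice 111705.82 + 6796.37 + duty 4655.72 = 123157.91
Supplier B (CIF):
The CIF price already equals the CIF value: 127288.42
Import duty = 127288.42 × 4% = 5091.54
Buyer bears (B): 620.42 + 504.76 + 983.97 = 2109.15
Landed cost (B) = invoice 127288.42 + 2109.15 + duty 5091.54 = 134489.11
Difference = |123157.91 − 134489.11| = 11331.20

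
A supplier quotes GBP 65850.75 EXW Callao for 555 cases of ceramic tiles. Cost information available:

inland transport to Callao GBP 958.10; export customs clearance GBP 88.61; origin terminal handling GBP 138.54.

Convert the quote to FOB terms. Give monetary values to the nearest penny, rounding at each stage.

From EXW to FOB, the seller additionally bears: inland to port, export clearance, origin terminal.
FOB price = 65850.75 + 958.10 + 88.61 + 138.54 = 67036.00

FOB price: GBP 67036.00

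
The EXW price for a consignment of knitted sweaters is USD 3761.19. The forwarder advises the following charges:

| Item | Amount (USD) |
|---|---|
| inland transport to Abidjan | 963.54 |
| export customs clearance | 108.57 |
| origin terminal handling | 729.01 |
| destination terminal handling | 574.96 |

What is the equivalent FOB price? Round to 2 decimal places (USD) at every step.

Not relevant to the conversion: destination terminal — on the buyer under both terms; not part of either seller's price.
From EXW to FOB, the seller additionally bears: inland to port, export clearance, origin terminal.
FOB price = 3761.19 + 963.54 + 108.57 + 729.01 = 5562.31

FOB price: USD 5562.31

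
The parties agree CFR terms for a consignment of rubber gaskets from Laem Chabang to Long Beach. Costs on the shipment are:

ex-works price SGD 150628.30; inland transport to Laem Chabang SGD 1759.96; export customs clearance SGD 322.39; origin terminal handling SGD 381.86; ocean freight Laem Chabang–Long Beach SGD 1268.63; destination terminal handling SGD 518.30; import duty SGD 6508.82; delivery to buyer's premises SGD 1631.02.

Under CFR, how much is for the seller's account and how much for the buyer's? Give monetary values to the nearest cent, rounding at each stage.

Seller: SGD 154361.14; buyer: SGD 8658.14

CFR: the seller pays costs through ocean freight to the destination port, but not insurance.
Seller's account: goods 150628.30 + inland to port 1759.96 + export clearance 322.39 + origin terminal 381.86 + freight 1268.63 = 154361.14
Buyer's account: destination terminal 518.30 + duty 6508.82 + delivery 1631.02 = 8658.14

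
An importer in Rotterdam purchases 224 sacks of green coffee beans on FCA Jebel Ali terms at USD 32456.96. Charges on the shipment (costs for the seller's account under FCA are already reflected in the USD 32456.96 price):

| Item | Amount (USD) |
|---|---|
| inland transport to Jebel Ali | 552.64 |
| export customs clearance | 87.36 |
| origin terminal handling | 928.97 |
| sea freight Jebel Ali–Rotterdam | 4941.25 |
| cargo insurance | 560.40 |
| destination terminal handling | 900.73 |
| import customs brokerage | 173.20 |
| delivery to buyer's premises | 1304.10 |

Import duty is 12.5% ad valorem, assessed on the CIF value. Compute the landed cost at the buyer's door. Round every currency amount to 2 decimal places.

Total landed cost: USD 46126.56

FCA: the seller delivers export-cleared goods to the carrier; the buyer bears costs from that point.
Already in the invoice (seller's account under FCA): inland to port, export clearance — exclude.
CIF value = FCA price + origin terminal + freight + insurance = 32456.96 + 928.97 + 4941.25 + 560.40 = 38887.58
Import duty = 38887.58 × 12.5% = 4860.95
Buyer bears: origin terminal 928.97 + freight 4941.25 + insurance 560.40 + destination terminal 900.73 + brokerage 173.20 + delivery 1304.10 + duty 4860.95 = 13669.60
Landed cost = invoice 32456.96 + 13669.60 = 46126.56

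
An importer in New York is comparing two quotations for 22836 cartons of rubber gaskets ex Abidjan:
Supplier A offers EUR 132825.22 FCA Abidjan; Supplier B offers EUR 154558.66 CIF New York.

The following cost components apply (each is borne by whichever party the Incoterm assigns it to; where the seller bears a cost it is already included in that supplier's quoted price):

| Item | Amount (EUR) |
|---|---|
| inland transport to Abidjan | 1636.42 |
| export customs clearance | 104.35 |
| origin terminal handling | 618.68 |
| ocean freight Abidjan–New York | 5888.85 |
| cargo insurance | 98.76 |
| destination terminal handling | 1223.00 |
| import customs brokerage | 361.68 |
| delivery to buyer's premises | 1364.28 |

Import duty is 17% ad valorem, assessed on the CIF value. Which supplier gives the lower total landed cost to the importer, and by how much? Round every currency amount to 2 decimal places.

Supplier A (FCA):
CIF value = FCA price + origin terminal + freight + insurance = 132825.22 + 618.68 + 5888.85 + 98.76 = 139431.51
Import duty = 139431.51 × 17% = 23703.36
Buyer bears (A): 618.68 + 5888.85 + 98.76 + 1223.00 + 361.68 + 1364.28 = 9555.25
Landed cost (A) = invoice 132825.22 + 9555.25 + duty 23703.36 = 166083.83
Supplier B (CIF):
The CIF price already equals the CIF value: 154558.66
Import duty = 154558.66 × 17% = 26274.97
Buyer bears (B): 1223.00 + 361.68 + 1364.28 = 2948.96
Landed cost (B) = invoice 154558.66 + 2948.96 + duty 26274.97 = 183782.59
Difference = |166083.83 − 183782.59| = 17698.76

Supplier A is cheaper by EUR 17698.76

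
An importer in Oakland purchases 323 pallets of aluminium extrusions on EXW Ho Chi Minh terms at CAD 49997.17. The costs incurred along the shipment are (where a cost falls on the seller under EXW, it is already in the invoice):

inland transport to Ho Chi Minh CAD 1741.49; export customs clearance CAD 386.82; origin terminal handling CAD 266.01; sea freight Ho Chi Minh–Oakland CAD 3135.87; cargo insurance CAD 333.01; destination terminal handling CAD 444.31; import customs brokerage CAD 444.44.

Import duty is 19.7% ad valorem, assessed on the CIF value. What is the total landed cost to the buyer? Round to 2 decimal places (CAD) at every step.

EXW: the seller makes goods available at their premises; the buyer bears all onward costs.
CIF value = EXW price + inland to port + export clearance + origin terminal + freight + insurance = 49997.17 + 1741.49 + 386.82 + 266.01 + 3135.87 + 333.01 = 55860.37
Import duty = 55860.37 × 19.7% = 11004.49
Buyer bears: inland to port 1741.49 + export clearance 386.82 + origin terminal 266.01 + freight 3135.87 + insurance 333.01 + destination terminal 444.31 + brokerage 444.44 + duty 11004.49 = 17756.44
Landed cost = invoice 49997.17 + 17756.44 = 67753.61

Total landed cost: CAD 67753.61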